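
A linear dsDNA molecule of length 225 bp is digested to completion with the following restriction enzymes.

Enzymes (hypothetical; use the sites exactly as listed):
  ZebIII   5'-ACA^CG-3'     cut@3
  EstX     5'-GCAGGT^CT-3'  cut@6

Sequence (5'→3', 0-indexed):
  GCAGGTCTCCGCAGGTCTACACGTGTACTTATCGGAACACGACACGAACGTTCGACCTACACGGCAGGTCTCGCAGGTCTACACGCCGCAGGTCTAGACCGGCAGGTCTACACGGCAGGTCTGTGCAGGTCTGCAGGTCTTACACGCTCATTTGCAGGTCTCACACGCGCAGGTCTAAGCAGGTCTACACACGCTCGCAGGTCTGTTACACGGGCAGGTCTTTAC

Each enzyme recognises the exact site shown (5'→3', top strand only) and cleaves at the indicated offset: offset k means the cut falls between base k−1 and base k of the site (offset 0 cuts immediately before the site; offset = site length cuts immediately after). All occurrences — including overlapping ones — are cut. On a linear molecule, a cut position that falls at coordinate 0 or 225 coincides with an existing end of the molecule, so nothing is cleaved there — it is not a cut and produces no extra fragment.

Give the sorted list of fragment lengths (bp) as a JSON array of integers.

Site scan:
  ZebIII ACACG/3: at [18, 36, 41, 58, 80, 109, 141, 162, 188, 207] ⇒ [21, 39, 44, 61, 83, 112, 144, 165, 191, 210]
  EstX GCAGGTCT/6: at [0, 10, 63, 72, 87, 101, 114, 124, 132, 153, 168, 178, 196, 213] ⇒ [6, 16, 69, 78, 93, 107, 120, 130, 138, 159, 174, 184, 202, 219]

All cut coordinates (distinct, sorted): [6, 16, 21, 39, 44, 61, 69, 78, 83, 93, 107, 112, 120, 130, 138, 144, 159, 165, 174, 184, 191, 202, 210, 219]

Fragment lengths:
  [0,6): 6 bp
  [6,16): 10 bp
  [16,21): 5 bp
  [21,39): 18 bp
  [39,44): 5 bp
  [44,61): 17 bp
  [61,69): 8 bp
  [69,78): 9 bp
  [78,83): 5 bp
  [83,93): 10 bp
  [93,107): 14 bp
  [107,112): 5 bp
  [112,120): 8 bp
  [120,130): 10 bp
  [130,138): 8 bp
  [138,144): 6 bp
  [144,159): 15 bp
  [159,165): 6 bp
  [165,174): 9 bp
  [174,184): 10 bp
  [184,191): 7 bp
  [191,202): 11 bp
  [202,210): 8 bp
  [210,219): 9 bp
  [219,225): 6 bp

[5,5,5,5,6,6,6,6,7,8,8,8,8,9,9,9,10,10,10,10,11,14,15,17,18]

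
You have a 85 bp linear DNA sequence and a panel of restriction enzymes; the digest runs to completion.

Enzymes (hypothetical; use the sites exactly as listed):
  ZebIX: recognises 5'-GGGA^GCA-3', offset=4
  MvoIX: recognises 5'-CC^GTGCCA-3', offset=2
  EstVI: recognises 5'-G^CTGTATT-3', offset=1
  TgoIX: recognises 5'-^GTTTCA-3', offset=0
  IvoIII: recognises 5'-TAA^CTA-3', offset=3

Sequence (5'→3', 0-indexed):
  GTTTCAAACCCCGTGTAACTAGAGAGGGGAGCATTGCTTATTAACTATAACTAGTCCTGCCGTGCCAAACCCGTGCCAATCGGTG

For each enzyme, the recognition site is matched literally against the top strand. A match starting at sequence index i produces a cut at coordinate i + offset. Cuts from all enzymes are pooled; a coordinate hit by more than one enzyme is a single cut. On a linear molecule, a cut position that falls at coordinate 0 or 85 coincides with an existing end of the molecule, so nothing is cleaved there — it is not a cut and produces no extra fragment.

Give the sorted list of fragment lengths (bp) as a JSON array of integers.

[6,11,11,12,13,14,18]

Scan for sites:
  ZebIX (GGGAGCA, off=4): starts [26] → cuts [30]
  MvoIX (CCGTGCCA, off=2): starts [59, 70] → cuts [61, 72]
  EstVI (GCTGTATT, off=1): no sites
  TgoIX (GTTTCA, off=0): starts [0] → cuts [] (position 0 is a terminus of the linear molecule — no cut)
  IvoIII (TAACTA, off=3): starts [15, 41, 47] → cuts [18, 44, 50]

All cut coordinates (distinct, sorted): [18, 30, 44, 50, 61, 72]

Fragments:
  [0,18): 18 bp
  [18,30): 12 bp
  [30,44): 14 bp
  [44,50): 6 bp
  [50,61): 11 bp
  [61,72): 11 bp
  [72,85): 13 bp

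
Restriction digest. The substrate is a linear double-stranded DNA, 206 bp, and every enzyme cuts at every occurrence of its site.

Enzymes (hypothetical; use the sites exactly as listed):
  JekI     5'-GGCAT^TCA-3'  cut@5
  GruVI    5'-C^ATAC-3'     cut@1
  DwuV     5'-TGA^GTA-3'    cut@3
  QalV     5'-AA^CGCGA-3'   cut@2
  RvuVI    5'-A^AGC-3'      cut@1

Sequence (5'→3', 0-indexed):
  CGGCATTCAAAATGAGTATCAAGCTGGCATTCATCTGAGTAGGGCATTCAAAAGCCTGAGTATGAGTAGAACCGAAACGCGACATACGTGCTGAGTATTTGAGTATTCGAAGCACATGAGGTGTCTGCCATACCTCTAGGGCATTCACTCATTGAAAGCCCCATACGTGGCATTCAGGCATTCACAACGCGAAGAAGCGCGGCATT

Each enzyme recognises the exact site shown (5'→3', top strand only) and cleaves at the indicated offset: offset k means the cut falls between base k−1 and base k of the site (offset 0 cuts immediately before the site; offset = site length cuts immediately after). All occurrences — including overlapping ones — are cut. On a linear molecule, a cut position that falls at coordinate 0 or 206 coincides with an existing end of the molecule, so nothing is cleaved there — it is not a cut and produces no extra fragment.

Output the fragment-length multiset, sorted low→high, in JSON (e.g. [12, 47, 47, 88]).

[5,6,6,6,6,6,6,7,8,8,8,8,8,9,9,9,11,11,11,12,12,15,19]

Site scan:
  JekI (GGCATTCA, off=5): starts [1, 25, 42, 139, 168, 176] → cuts [6, 30, 47, 144, 173, 181]
  GruVI (CATAC, off=1): starts [82, 128, 161] → cuts [83, 129, 162]
  DwuV (TGAGTA, off=3): starts [12, 35, 56, 62, 91, 99] → cuts [15, 38, 59, 65, 94, 102]
  QalV (AACGCGA, off=2): starts [75, 185] → cuts [77, 187]
  RvuVI (AAGC, off=1): starts [20, 51, 109, 155, 194] → cuts [21, 52, 110, 156, 195]

Pooled cuts: [6, 15, 21, 30, 38, 47, 52, 59, 65, 77, 83, 94, 102, 110, 129, 144, 156, 162, 173, 181, 187, 195]

Fragment lengths:
  [0,6): 6 bp
  [6,15): 9 bp
  [15,21): 6 bp
  [21,30): 9 bp
  [30,38): 8 bp
  [38,47): 9 bp
  [47,52): 5 bp
  [52,59): 7 bp
  [59,65): 6 bp
  [65,77): 12 bp
  [77,83): 6 bp
  [83,94): 11 bp
  [94,102): 8 bp
  [102,110): 8 bp
  [110,129): 19 bp
  [129,144): 15 bp
  [144,156): 12 bp
  [156,162): 6 bp
  [162,173): 11 bp
  [173,181): 8 bp
  [181,187): 6 bp
  [187,195): 8 bp
  [195,206): 11 bp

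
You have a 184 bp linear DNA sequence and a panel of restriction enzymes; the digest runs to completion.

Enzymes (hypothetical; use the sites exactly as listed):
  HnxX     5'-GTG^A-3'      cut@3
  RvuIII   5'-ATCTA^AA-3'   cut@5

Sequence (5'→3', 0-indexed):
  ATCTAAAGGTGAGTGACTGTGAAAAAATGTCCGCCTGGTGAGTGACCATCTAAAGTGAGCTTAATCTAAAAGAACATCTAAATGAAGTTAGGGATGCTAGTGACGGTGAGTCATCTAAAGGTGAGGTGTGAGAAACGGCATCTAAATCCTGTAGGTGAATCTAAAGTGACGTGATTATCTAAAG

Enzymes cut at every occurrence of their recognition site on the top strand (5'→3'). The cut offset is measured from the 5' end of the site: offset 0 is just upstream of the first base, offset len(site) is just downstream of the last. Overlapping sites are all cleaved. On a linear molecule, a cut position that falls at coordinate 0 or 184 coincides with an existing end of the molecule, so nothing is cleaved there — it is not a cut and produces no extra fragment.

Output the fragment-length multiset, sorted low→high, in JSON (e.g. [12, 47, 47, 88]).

Scan for sites:
  HnxX GTGA/3: at [8, 12, 18, 37, 41, 54, 99, 105, 120, 127, 154, 165, 170] ⇒ [11, 15, 21, 40, 44, 57, 102, 108, 123, 130, 157, 168, 173]
  RvuIII ATCTAAA/5: at [0, 47, 63, 75, 112, 139, 158, 176] ⇒ [5, 52, 68, 80, 117, 144, 163, 181]

Pooled cuts: [5, 11, 15, 21, 40, 44, 52, 57, 68, 80, 102, 108, 117, 123, 130, 144, 157, 163, 168, 173, 181]

Fragment lengths:
  [0,5): 5 bp
  [5,11): 6 bp
  [11,15): 4 bp
  [15,21): 6 bp
  [21,40): 19 bp
  [40,44): 4 bp
  [44,52): 8 bp
  [52,57): 5 bp
  [57,68): 11 bp
  [68,80): 12 bp
  [80,102): 22 bp
  [102,108): 6 bp
  [108,117): 9 bp
  [117,123): 6 bp
  [123,130): 7 bp
  [130,144): 14 bp
  [144,157): 13 bp
  [157,163): 6 bp
  [163,168): 5 bp
  [168,173): 5 bp
  [173,181): 8 bp
  [181,184): 3 bp

[3,4,4,5,5,5,5,6,6,6,6,6,7,8,8,9,11,12,13,14,19,22]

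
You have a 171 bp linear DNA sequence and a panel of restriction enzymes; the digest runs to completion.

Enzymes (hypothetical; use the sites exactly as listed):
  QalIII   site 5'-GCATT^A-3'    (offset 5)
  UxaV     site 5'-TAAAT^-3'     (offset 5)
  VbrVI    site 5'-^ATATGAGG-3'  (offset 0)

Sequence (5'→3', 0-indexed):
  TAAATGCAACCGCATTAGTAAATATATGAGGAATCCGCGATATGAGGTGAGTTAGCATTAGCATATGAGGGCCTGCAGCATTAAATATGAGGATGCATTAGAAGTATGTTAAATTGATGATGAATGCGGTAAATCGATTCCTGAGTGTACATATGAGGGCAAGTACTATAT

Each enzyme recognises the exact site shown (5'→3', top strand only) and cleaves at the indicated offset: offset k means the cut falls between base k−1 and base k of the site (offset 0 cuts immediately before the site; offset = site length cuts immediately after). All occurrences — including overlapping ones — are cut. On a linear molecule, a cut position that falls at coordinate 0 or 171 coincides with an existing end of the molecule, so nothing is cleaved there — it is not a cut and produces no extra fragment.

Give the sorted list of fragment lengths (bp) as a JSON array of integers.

[2,2,3,5,7,11,13,15,16,16,20,20,20,21]

Per-enzyme occurrences:
  QalIII (GCATTA, off=5): starts [11, 54, 77, 94] → cuts [16, 59, 82, 99]
  UxaV (TAAAT, off=5): starts [0, 18, 81, 109, 129] → cuts [5, 23, 86, 114, 134]
  VbrVI (ATATGAGG, off=0): starts [23, 39, 62, 84, 150] → cuts [23, 39, 62, 84, 150]

All cut coordinates (distinct, sorted): [5, 16, 23, 39, 59, 62, 82, 84, 86, 99, 114, 134, 150]

Fragments:
  [0,5): 5 bp
  [5,16): 11 bp
  [16,23): 7 bp
  [23,39): 16 bp
  [39,59): 20 bp
  [59,62): 3 bp
  [62,82): 20 bp
  [82,84): 2 bp
  [84,86): 2 bp
  [86,99): 13 bp
  [99,114): 15 bp
  [114,134): 20 bp
  [134,150): 16 bp
  [150,171): 21 bp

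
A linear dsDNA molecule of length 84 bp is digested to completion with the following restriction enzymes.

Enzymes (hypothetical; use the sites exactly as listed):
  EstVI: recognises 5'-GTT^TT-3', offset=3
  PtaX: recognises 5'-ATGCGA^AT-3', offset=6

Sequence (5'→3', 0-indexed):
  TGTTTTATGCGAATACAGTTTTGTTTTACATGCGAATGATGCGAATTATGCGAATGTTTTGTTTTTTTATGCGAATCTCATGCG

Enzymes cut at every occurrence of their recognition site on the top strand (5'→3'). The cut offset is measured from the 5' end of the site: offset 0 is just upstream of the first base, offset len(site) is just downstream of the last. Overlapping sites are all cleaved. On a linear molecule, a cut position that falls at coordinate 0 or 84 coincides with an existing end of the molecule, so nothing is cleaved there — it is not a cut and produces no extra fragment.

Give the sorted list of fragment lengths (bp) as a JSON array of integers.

Per-enzyme occurrences:
  EstVI (GTTTT, off=3): starts [1, 17, 22, 55, 60] → cuts [4, 20, 25, 58, 63]
  PtaX (ATGCGAAT, off=6): starts [6, 29, 38, 47, 68] → cuts [12, 35, 44, 53, 74]

Pooled cuts: [4, 12, 20, 25, 35, 44, 53, 58, 63, 74]

Fragments:
  [0,4): 4 bp
  [4,12): 8 bp
  [12,20): 8 bp
  [20,25): 5 bp
  [25,35): 10 bp
  [35,44): 9 bp
  [44,53): 9 bp
  [53,58): 5 bp
  [58,63): 5 bp
  [63,74): 11 bp
  [74,84): 10 bp

[4,5,5,5,8,8,9,9,10,10,11]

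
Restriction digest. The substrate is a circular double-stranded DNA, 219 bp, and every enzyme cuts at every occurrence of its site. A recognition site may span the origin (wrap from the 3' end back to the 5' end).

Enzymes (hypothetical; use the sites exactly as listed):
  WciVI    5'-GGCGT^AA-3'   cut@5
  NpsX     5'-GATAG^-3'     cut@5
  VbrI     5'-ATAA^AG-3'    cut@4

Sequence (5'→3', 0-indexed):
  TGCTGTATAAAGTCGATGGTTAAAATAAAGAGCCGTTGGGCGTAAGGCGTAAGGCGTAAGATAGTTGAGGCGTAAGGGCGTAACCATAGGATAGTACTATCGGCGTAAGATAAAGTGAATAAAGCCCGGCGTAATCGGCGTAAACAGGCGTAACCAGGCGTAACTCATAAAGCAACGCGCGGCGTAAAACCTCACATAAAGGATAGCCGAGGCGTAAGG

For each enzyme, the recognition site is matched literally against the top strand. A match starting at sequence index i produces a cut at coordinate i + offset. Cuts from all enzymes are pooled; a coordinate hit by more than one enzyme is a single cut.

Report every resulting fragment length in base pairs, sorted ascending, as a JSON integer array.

Site scan:
  WciVI (GGCGTAA, off=5): starts [38, 45, 52, 68, 76, 101, 127, 136, 146, 156, 180, 210] → cuts [43, 50, 57, 73, 81, 106, 132, 141, 151, 161, 185, 215]
  NpsX (GATAG, off=5): starts [59, 89, 201] → cuts [64, 94, 206]
  VbrI (ATAAAG, off=4): starts [6, 24, 109, 118, 166, 195] → cuts [10, 28, 113, 122, 170, 199]

Pooled cuts: [10, 28, 43, 50, 57, 64, 73, 81, 94, 106, 113, 122, 132, 141, 151, 161, 170, 185, 199, 206, 215]

Fragments:
  10→28: 18 bp
  28→43: 15 bp
  43→50: 7 bp
  50→57: 7 bp
  57→64: 7 bp
  64→73: 9 bp
  73→81: 8 bp
  81→94: 13 bp
  94→106: 12 bp
  106→113: 7 bp
  113→122: 9 bp
  122→132: 10 bp
  132→141: 9 bp
  141→151: 10 bp
  151→161: 10 bp
  161→170: 9 bp
  170→185: 15 bp
  185→199: 14 bp
  199→206: 7 bp
  206→215: 9 bp
  215→10 (wrap): 219-215+10 = 14 bp

[7,7,7,7,7,8,9,9,9,9,9,10,10,10,12,13,14,14,15,15,18]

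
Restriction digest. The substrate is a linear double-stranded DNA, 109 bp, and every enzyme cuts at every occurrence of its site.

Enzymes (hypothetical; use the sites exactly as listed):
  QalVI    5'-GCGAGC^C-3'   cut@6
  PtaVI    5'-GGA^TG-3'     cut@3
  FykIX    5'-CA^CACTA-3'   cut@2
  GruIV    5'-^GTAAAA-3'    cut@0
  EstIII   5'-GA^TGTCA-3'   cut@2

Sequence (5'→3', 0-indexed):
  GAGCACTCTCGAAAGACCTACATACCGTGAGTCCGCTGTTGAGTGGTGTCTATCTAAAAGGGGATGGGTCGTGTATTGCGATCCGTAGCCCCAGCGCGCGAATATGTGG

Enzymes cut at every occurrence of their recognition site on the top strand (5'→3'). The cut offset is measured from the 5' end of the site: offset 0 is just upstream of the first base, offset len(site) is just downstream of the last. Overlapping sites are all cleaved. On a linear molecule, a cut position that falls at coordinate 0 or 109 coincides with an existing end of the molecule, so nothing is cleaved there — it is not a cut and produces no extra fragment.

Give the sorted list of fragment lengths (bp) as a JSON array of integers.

[45,64]

Site scan:
  QalVI (GCGAGCC, off=6): no sites
  PtaVI GGATG/3: at [61] ⇒ [64]
  FykIX (CACACTA, off=2): no sites
  GruIV (GTAAAA, off=0): no sites
  EstIII (GATGTCA, off=2): no sites

Pooled cuts: [64]

Fragments:
  [0,64): 64 bp
  [64,109): 45 bp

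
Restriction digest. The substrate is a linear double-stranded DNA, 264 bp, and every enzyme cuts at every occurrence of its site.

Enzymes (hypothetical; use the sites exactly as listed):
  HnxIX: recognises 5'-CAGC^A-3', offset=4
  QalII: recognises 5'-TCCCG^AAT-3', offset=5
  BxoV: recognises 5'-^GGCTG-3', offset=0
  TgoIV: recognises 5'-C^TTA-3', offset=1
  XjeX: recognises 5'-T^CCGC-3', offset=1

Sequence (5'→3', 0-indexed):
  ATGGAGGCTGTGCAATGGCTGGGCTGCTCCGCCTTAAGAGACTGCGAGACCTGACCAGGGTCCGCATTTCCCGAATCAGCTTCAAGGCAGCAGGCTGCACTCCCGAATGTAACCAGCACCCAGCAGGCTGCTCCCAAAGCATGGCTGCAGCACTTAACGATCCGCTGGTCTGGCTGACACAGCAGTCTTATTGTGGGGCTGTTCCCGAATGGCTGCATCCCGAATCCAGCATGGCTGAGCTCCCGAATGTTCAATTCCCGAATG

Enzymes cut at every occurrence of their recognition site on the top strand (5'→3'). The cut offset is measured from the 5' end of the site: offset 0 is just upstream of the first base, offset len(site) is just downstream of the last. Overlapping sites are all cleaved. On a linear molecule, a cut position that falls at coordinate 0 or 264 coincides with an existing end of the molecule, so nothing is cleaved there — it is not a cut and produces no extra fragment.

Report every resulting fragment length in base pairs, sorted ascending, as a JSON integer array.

[1,1,2,2,3,4,4,5,5,5,7,7,8,8,9,9,10,11,11,12,12,12,12,13,13,15,17,18,28]

Site scan:
  HnxIX CAGCA/4: at [87, 113, 120, 147, 179, 226] ⇒ [91, 117, 124, 151, 183, 230]
  QalII TCCCGAAT/5: at [68, 100, 202, 217, 240, 255] ⇒ [73, 105, 207, 222, 245, 260]
  BxoV GGCTG/0: at [5, 16, 21, 92, 125, 142, 171, 196, 210, 232] ⇒ [5, 16, 21, 92, 125, 142, 171, 196, 210, 232]
  TgoIV CTTA/1: at [32, 152, 186] ⇒ [33, 153, 187]
  XjeX TCCGC/1: at [27, 60, 160] ⇒ [28, 61, 161]

All cut coordinates (distinct, sorted): [5, 16, 21, 28, 33, 61, 73, 91, 92, 105, 117, 124, 125, 142, 151, 153, 161, 171, 183, 187, 196, 207, 210, 222, 230, 232, 245, 260]

Fragments:
  [0,5): 5 bp
  [5,16): 11 bp
  [16,21): 5 bp
  [21,28): 7 bp
  [28,33): 5 bp
  [33,61): 28 bp
  [61,73): 12 bp
  [73,91): 18 bp
  [91,92): 1 bp
  [92,105): 13 bp
  [105,117): 12 bp
  [117,124): 7 bp
  [124,125): 1 bp
  [125,142): 17 bp
  [142,151): 9 bp
  [151,153): 2 bp
  [153,161): 8 bp
  [161,171): 10 bp
  [171,183): 12 bp
  [183,187): 4 bp
  [187,196): 9 bp
  [196,207): 11 bp
  [207,210): 3 bp
  [210,222): 12 bp
  [222,230): 8 bp
  [230,232): 2 bp
  [232,245): 13 bp
  [245,260): 15 bp
  [260,264): 4 bp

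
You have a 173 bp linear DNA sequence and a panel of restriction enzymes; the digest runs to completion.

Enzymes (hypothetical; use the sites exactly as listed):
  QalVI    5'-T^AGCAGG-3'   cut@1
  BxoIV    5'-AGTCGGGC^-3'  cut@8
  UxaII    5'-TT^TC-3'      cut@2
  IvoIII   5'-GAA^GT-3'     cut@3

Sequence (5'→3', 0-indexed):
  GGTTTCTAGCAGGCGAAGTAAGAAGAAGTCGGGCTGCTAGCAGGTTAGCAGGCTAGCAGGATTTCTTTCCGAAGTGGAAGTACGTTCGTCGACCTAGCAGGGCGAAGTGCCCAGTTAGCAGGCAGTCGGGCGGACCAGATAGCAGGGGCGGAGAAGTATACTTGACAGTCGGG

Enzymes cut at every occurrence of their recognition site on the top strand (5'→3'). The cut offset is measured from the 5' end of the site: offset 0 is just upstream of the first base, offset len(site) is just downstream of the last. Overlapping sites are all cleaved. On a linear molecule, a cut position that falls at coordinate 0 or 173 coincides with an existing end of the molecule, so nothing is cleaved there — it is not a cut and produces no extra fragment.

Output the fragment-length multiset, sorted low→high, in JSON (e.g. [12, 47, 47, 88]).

[3,4,4,4,6,6,7,8,8,9,9,10,10,10,11,15,15,16,18]

Per-enzyme occurrences:
  QalVI (TAGCAGG, off=1): starts [6, 37, 45, 53, 94, 115, 139] → cuts [7, 38, 46, 54, 95, 116, 140]
  BxoIV (AGTCGGGC, off=8): starts [26, 123] → cuts [34, 131]
  UxaII (TTTC, off=2): starts [2, 61, 65] → cuts [4, 63, 67]
  IvoIII (GAAGT, off=3): starts [14, 24, 70, 76, 103, 152] → cuts [17, 27, 73, 79, 106, 155]

All cut coordinates (distinct, sorted): [4, 7, 17, 27, 34, 38, 46, 54, 63, 67, 73, 79, 95, 106, 116, 131, 140, 155]

Fragment lengths:
  [0,4): 4 bp
  [4,7): 3 bp
  [7,17): 10 bp
  [17,27): 10 bp
  [27,34): 7 bp
  [34,38): 4 bp
  [38,46): 8 bp
  [46,54): 8 bp
  [54,63): 9 bp
  [63,67): 4 bp
  [67,73): 6 bp
  [73,79): 6 bp
  [79,95): 16 bp
  [95,106): 11 bp
  [106,116): 10 bp
  [116,131): 15 bp
  [131,140): 9 bp
  [140,155): 15 bp
  [155,173): 18 bp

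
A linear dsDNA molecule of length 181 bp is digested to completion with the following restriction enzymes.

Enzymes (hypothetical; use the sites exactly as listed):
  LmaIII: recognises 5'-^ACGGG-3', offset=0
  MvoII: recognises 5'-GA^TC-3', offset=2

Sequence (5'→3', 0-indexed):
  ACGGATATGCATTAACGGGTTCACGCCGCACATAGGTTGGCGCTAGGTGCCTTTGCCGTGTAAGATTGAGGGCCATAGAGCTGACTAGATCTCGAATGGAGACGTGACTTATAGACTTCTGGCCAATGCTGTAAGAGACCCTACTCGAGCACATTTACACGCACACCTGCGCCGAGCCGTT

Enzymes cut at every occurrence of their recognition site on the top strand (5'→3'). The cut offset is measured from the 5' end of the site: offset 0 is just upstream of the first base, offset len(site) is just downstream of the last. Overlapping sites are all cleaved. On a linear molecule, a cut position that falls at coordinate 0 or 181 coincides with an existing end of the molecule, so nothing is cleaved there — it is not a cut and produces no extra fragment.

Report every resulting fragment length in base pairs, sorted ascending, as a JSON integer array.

[14,75,92]

Per-enzyme occurrences:
  LmaIII (ACGGG, off=0): starts [14] → cuts [14]
  MvoII (GATC, off=2): starts [87] → cuts [89]

Pooled cuts: [14, 89]

Fragment lengths:
  [0,14): 14 bp
  [14,89): 75 bp
  [89,181): 92 bp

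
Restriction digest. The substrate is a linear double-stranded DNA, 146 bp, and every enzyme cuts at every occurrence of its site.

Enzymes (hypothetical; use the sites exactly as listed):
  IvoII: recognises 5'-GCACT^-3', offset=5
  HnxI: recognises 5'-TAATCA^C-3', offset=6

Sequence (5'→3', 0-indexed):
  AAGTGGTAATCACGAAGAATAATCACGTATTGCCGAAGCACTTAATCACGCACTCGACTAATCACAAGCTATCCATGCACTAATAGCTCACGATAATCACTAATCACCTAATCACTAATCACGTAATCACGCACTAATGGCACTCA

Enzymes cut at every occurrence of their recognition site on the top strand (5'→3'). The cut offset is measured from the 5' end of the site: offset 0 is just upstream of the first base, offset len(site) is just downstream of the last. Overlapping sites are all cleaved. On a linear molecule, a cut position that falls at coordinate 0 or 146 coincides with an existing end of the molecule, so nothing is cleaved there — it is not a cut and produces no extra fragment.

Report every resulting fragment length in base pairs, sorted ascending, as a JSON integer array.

[2,6,6,6,7,7,8,8,9,10,12,13,17,17,18]

Scan for sites:
  IvoII (GCACT, off=5): starts [37, 49, 76, 130, 139] → cuts [42, 54, 81, 135, 144]
  HnxI (TAATCAC, off=6): starts [6, 19, 42, 58, 93, 100, 108, 115, 123] → cuts [12, 25, 48, 64, 99, 106, 114, 121, 129]

Pooled cuts: [12, 25, 42, 48, 54, 64, 81, 99, 106, 114, 121, 129, 135, 144]

Fragments:
  [0,12): 12 bp
  [12,25): 13 bp
  [25,42): 17 bp
  [42,48): 6 bp
  [48,54): 6 bp
  [54,64): 10 bp
  [64,81): 17 bp
  [81,99): 18 bp
  [99,106): 7 bp
  [106,114): 8 bp
  [114,121): 7 bp
  [121,129): 8 bp
  [129,135): 6 bp
  [135,144): 9 bp
  [144,146): 2 bp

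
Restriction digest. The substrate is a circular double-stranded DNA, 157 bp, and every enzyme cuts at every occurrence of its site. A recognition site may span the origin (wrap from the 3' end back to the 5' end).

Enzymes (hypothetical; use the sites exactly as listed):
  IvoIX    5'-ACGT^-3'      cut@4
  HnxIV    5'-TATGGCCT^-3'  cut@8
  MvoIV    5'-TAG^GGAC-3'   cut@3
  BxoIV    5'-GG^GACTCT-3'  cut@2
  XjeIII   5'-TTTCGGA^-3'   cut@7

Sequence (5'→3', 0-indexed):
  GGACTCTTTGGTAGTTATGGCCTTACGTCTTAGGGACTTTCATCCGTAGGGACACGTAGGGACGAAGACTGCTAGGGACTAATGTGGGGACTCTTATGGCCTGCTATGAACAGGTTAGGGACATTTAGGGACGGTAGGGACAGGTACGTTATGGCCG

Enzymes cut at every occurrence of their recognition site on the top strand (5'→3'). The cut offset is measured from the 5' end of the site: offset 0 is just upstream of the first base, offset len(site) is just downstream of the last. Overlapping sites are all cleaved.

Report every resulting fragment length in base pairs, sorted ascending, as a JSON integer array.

[2,5,5,8,9,9,10,12,13,14,16,16,16,22]

Site scan:
  IvoIX (ACGT, off=4): starts [24, 53, 145] → cuts [28, 57, 149]
  HnxIV (TATGGCCT, off=8): starts [15, 94] → cuts [23, 102]
  MvoIV (TAGGGAC, off=3): starts [30, 46, 56, 72, 115, 125, 134] → cuts [33, 49, 59, 75, 118, 128, 137]
  BxoIV (GGGACTCT, off=2): starts [86, 156] → cuts [1, 88]
  XjeIII (TTTCGGA, off=7): no sites

All cut coordinates (distinct, sorted): [1, 23, 28, 33, 49, 57, 59, 75, 88, 102, 118, 128, 137, 149]

Fragments:
  1→23: 22 bp
  23→28: 5 bp
  28→33: 5 bp
  33→49: 16 bp
  49→57: 8 bp
  57→59: 2 bp
  59→75: 16 bp
  75→88: 13 bp
  88→102: 14 bp
  102→118: 16 bp
  118→128: 10 bp
  128→137: 9 bp
  137→149: 12 bp
  149→1 (wrap): 157-149+1 = 9 bp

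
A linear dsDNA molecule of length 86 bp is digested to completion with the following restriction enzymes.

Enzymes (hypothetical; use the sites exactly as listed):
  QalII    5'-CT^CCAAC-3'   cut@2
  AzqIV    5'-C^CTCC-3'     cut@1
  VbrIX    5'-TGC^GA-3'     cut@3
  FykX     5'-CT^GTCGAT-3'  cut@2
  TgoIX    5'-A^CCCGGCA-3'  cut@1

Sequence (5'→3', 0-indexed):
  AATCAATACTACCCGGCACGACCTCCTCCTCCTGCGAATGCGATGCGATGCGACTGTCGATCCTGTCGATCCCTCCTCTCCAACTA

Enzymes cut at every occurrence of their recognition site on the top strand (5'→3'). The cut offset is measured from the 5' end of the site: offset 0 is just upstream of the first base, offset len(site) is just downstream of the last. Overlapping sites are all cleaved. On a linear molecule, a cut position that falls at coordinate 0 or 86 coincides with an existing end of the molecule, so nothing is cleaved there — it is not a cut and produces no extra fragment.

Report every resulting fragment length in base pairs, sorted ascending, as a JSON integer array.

[3,3,4,5,5,6,7,7,7,8,9,11,11]

Per-enzyme occurrences:
  QalII CTCCAAC/2: at [77] ⇒ [79]
  AzqIV CCTCC/1: at [21, 24, 27, 71] ⇒ [22, 25, 28, 72]
  VbrIX TGCGA/3: at [32, 38, 43, 48] ⇒ [35, 41, 46, 51]
  FykX CTGTCGAT/2: at [53, 62] ⇒ [55, 64]
  TgoIX ACCCGGCA/1: at [10] ⇒ [11]

Pooled cuts: [11, 22, 25, 28, 35, 41, 46, 51, 55, 64, 72, 79]

Fragment lengths:
  [0,11): 11 bp
  [11,22): 11 bp
  [22,25): 3 bp
  [25,28): 3 bp
  [28,35): 7 bp
  [35,41): 6 bp
  [41,46): 5 bp
  [46,51): 5 bp
  [51,55): 4 bp
  [55,64): 9 bp
  [64,72): 8 bp
  [72,79): 7 bp
  [79,86): 7 bp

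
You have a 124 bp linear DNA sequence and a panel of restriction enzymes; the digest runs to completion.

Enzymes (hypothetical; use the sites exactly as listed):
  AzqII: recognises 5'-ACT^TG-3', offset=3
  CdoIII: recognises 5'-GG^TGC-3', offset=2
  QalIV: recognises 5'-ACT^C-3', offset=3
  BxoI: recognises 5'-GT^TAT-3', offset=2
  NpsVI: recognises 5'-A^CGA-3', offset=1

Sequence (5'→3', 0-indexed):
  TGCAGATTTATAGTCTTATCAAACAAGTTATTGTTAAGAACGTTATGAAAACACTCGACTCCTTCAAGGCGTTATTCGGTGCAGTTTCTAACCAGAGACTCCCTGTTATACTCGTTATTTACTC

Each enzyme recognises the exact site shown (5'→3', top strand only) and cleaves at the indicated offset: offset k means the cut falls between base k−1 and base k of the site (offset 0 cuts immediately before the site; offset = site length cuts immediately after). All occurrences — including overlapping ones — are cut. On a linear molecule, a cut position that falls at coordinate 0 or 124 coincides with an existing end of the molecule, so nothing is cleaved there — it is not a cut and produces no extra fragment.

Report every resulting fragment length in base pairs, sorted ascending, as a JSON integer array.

Scan for sites:
  AzqII (ACTTG, off=3): no sites
  CdoIII (GGTGC, off=2): starts [77] → cuts [79]
  QalIV (ACTC, off=3): starts [52, 57, 97, 109, 120] → cuts [55, 60, 100, 112, 123]
  BxoI (GTTAT, off=2): starts [26, 41, 70, 104, 113] → cuts [28, 43, 72, 106, 115]
  NpsVI (ACGA, off=1): no sites

All cut coordinates (distinct, sorted): [28, 43, 55, 60, 72, 79, 100, 106, 112, 115, 123]

Fragments:
  [0,28): 28 bp
  [28,43): 15 bp
  [43,55): 12 bp
  [55,60): 5 bp
  [60,72): 12 bp
  [72,79): 7 bp
  [79,100): 21 bp
  [100,106): 6 bp
  [106,112): 6 bp
  [112,115): 3 bp
  [115,123): 8 bp
  [123,124): 1 bp

[1,3,5,6,6,7,8,12,12,15,21,28]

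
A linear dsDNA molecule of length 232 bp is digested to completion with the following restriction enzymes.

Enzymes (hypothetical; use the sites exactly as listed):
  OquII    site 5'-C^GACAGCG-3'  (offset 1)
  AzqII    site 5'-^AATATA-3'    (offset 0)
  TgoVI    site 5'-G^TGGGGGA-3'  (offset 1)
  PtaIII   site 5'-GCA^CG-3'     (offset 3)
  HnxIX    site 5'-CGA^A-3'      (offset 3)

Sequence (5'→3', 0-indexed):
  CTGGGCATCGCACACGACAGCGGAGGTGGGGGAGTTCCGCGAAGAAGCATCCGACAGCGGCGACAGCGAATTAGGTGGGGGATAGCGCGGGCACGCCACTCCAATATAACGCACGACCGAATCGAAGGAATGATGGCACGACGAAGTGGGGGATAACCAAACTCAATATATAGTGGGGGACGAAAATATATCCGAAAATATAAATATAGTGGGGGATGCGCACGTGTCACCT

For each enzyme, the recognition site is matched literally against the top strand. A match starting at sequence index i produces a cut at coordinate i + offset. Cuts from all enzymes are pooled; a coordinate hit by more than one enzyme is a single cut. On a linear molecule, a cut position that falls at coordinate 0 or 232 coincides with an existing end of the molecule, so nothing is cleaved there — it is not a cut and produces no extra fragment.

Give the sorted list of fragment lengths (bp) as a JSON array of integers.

Per-enzyme occurrences:
  OquII (CGACAGCG, off=1): starts [14, 51, 60] → cuts [15, 52, 61]
  AzqII (AATATA, off=0): starts [102, 164, 184, 196, 202] → cuts [102, 164, 184, 196, 202]
  TgoVI (GTGGGGGA, off=1): starts [25, 74, 145, 172, 208] → cuts [26, 75, 146, 173, 209]
  PtaIII (GCACG, off=3): starts [90, 110, 135, 219] → cuts [93, 113, 138, 222]
  HnxIX (CGAA, off=3): starts [39, 66, 117, 122, 141, 180, 192] → cuts [42, 69, 120, 125, 144, 183, 195]

All cut coordinates (distinct, sorted): [15, 26, 42, 52, 61, 69, 75, 93, 102, 113, 120, 125, 138, 144, 146, 164, 173, 183, 184, 195, 196, 202, 209, 222]

Fragment lengths:
  [0,15): 15 bp
  [15,26): 11 bp
  [26,42): 16 bp
  [42,52): 10 bp
  [52,61): 9 bp
  [61,69): 8 bp
  [69,75): 6 bp
  [75,93): 18 bp
  [93,102): 9 bp
  [102,113): 11 bp
  [113,120): 7 bp
  [120,125): 5 bp
  [125,138): 13 bp
  [138,144): 6 bp
  [144,146): 2 bp
  [146,164): 18 bp
  [164,173): 9 bp
  [173,183): 10 bp
  [183,184): 1 bp
  [184,195): 11 bp
  [195,196): 1 bp
  [196,202): 6 bp
  [202,209): 7 bp
  [209,222): 13 bp
  [222,232): 10 bp

[1,1,2,5,6,6,6,7,7,8,9,9,9,10,10,10,11,11,11,13,13,15,16,18,18]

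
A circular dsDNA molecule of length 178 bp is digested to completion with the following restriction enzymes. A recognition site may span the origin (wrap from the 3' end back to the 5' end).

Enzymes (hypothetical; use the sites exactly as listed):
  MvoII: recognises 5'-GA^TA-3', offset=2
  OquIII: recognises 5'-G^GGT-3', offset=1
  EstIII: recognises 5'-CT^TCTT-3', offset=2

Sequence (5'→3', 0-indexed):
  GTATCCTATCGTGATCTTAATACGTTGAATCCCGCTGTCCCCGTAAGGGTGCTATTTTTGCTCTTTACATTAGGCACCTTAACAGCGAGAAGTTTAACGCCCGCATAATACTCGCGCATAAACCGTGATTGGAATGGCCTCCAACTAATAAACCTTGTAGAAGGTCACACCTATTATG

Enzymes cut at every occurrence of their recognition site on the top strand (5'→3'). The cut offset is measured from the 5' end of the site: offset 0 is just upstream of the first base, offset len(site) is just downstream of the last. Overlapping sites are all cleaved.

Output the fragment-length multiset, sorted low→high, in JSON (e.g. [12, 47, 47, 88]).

[178]

Scan for sites:
  MvoII (GATA, off=2): no sites
  OquIII (GGGT, off=1): starts [46] → cuts [47]
  EstIII (CTTCTT, off=2): no sites

All cut coordinates (distinct, sorted): [47]

Fragments:
  47→47 (wrap): 178-47+47 = 178 bp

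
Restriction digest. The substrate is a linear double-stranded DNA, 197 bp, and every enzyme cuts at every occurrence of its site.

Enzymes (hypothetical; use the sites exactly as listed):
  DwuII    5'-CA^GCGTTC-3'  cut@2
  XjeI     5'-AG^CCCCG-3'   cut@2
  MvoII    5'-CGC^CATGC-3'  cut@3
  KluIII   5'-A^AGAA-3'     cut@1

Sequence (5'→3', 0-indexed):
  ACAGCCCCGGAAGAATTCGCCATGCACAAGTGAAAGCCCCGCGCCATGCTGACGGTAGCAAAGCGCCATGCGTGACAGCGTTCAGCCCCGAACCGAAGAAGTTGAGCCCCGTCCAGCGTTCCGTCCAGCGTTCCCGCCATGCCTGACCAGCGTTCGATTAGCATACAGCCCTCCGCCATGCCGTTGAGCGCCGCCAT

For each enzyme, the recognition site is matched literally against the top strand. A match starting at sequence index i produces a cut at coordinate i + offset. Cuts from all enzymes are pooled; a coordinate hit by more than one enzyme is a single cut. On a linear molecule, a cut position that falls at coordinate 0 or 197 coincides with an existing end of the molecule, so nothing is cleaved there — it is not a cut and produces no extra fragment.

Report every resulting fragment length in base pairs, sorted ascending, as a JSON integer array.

Scan for sites:
  DwuII (CAGCGTTC, off=2): starts [75, 113, 125, 147] → cuts [77, 115, 127, 149]
  XjeI (AGCCCCG, off=2): starts [2, 34, 83, 104] → cuts [4, 36, 85, 106]
  MvoII (CGCCATGC, off=3): starts [17, 41, 63, 134, 173] → cuts [20, 44, 66, 137, 176]
  KluIII (AAGAA, off=1): starts [10, 95] → cuts [11, 96]

Pooled cuts: [4, 11, 20, 36, 44, 66, 77, 85, 96, 106, 115, 127, 137, 149, 176]

Fragment lengths:
  [0,4): 4 bp
  [4,11): 7 bp
  [11,20): 9 bp
  [20,36): 16 bp
  [36,44): 8 bp
  [44,66): 22 bp
  [66,77): 11 bp
  [77,85): 8 bp
  [85,96): 11 bp
  [96,106): 10 bp
  [106,115): 9 bp
  [115,127): 12 bp
  [127,137): 10 bp
  [137,149): 12 bp
  [149,176): 27 bp
  [176,197): 21 bp

[4,7,8,8,9,9,10,10,11,11,12,12,16,21,22,27]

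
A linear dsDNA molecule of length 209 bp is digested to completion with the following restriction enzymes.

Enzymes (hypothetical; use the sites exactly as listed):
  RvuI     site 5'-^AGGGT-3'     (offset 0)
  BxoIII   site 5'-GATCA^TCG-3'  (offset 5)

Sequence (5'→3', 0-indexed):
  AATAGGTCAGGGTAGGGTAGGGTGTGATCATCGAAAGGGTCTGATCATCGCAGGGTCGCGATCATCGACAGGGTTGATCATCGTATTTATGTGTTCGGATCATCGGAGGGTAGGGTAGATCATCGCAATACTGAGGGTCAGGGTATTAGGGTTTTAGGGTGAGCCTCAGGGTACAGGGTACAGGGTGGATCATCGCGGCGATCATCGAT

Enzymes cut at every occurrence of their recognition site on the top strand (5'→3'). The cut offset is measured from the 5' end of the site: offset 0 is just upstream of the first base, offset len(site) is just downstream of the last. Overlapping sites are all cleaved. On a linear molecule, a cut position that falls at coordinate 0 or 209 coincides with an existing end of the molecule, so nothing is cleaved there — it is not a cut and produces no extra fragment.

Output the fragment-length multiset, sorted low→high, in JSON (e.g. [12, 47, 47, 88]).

Site scan:
  RvuI (AGGGT, off=0): starts [8, 13, 18, 35, 51, 69, 106, 111, 133, 139, 147, 155, 167, 174, 181] → cuts [8, 13, 18, 35, 51, 69, 106, 111, 133, 139, 147, 155, 167, 174, 181]
  BxoIII (GATCATCG, off=5): starts [25, 42, 59, 75, 97, 117, 187, 199] → cuts [30, 47, 64, 80, 102, 122, 192, 204]

All cut coordinates (distinct, sorted): [8, 13, 18, 30, 35, 47, 51, 64, 69, 80, 102, 106, 111, 122, 133, 139, 147, 155, 167, 174, 181, 192, 204]

Fragment lengths:
  [0,8): 8 bp
  [8,13): 5 bp
  [13,18): 5 bp
  [18,30): 12 bp
  [30,35): 5 bp
  [35,47): 12 bp
  [47,51): 4 bp
  [51,64): 13 bp
  [64,69): 5 bp
  [69,80): 11 bp
  [80,102): 22 bp
  [102,106): 4 bp
  [106,111): 5 bp
  [111,122): 11 bp
  [122,133): 11 bp
  [133,139): 6 bp
  [139,147): 8 bp
  [147,155): 8 bp
  [155,167): 12 bp
  [167,174): 7 bp
  [174,181): 7 bp
  [181,192): 11 bp
  [192,204): 12 bp
  [204,209): 5 bp

[4,4,5,5,5,5,5,5,6,7,7,8,8,8,11,11,11,11,12,12,12,12,13,22]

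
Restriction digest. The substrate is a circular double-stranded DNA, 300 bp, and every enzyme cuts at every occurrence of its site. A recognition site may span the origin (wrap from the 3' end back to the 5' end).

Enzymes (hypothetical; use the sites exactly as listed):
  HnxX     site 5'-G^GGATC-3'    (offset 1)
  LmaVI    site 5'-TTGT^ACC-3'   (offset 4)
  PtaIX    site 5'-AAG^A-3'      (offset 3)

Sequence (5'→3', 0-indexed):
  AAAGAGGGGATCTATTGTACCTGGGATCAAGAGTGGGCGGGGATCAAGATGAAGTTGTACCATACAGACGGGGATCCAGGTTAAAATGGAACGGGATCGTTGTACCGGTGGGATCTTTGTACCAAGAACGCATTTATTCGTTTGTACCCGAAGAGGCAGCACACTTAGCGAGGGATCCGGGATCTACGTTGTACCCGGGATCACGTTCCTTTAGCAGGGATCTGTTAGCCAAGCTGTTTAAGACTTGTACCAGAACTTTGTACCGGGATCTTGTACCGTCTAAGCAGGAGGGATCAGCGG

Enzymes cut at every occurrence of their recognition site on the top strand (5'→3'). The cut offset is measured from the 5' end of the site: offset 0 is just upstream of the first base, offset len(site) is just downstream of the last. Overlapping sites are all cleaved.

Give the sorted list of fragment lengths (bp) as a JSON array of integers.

[3,4,5,5,6,6,7,7,8,8,8,9,9,10,10,10,11,13,13,13,14,16,19,19,20,22,25]

Site scan:
  HnxX (GGGATC, off=1): starts [6, 22, 39, 70, 92, 109, 171, 178, 196, 216, 264, 289] → cuts [7, 23, 40, 71, 93, 110, 172, 179, 197, 217, 265, 290]
  LmaVI (TTGTACC, off=4): starts [14, 54, 99, 116, 141, 188, 244, 257, 270] → cuts [18, 58, 103, 120, 145, 192, 248, 261, 274]
  PtaIX (AAGA, off=3): starts [1, 28, 45, 123, 150, 239] → cuts [4, 31, 48, 126, 153, 242]

Pooled cuts: [4, 7, 18, 23, 31, 40, 48, 58, 71, 93, 103, 110, 120, 126, 145, 153, 172, 179, 192, 197, 217, 242, 248, 261, 265, 274, 290]

Fragments:
  4→7: 3 bp
  7→18: 11 bp
  18→23: 5 bp
  23→31: 8 bp
  31→40: 9 bp
  40→48: 8 bp
  48→58: 10 bp
  58→71: 13 bp
  71→93: 22 bp
  93→103: 10 bp
  103→110: 7 bp
  110→120: 10 bp
  120→126: 6 bp
  126→145: 19 bp
  145→153: 8 bp
  153→172: 19 bp
  172→179: 7 bp
  179→192: 13 bp
  192→197: 5 bp
  197→217: 20 bp
  217→242: 25 bp
  242→248: 6 bp
  248→261: 13 bp
  261→265: 4 bp
  265→274: 9 bp
  274→290: 16 bp
  290→4 (wrap): 300-290+4 = 14 bp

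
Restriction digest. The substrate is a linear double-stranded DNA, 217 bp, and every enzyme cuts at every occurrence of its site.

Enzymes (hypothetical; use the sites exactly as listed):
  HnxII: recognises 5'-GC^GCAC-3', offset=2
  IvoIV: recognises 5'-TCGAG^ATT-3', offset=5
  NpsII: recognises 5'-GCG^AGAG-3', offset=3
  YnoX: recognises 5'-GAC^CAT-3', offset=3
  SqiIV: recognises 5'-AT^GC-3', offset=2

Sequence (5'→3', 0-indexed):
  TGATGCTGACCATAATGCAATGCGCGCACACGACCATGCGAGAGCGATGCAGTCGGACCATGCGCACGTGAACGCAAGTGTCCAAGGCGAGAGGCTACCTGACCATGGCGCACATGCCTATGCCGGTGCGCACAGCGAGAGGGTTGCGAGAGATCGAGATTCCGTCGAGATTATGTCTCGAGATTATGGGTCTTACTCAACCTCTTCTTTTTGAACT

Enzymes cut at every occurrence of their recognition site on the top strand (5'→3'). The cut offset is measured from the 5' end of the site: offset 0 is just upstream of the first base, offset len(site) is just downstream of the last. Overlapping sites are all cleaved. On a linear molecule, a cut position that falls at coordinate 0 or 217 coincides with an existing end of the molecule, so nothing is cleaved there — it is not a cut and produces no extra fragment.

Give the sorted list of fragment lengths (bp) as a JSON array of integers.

Scan for sites:
  HnxII GCGCAC/2: at [23, 61, 107, 127] ⇒ [25, 63, 109, 129]
  IvoIV TCGAGATT/5: at [153, 164, 177] ⇒ [158, 169, 182]
  NpsII GCGAGAG/3: at [37, 86, 134, 145] ⇒ [40, 89, 137, 148]
  YnoX GACCAT/3: at [7, 31, 55, 100] ⇒ [10, 34, 58, 103]
  SqiIV ATGC/2: at [2, 14, 19, 35, 46, 59, 113, 119] ⇒ [4, 16, 21, 37, 48, 61, 115, 121]

All cut coordinates (distinct, sorted): [4, 10, 16, 21, 25, 34, 37, 40, 48, 58, 61, 63, 89, 103, 109, 115, 121, 129, 137, 148, 158, 169, 182]

Fragment lengths:
  [0,4): 4 bp
  [4,10): 6 bp
  [10,16): 6 bp
  [16,21): 5 bp
  [21,25): 4 bp
  [25,34): 9 bp
  [34,37): 3 bp
  [37,40): 3 bp
  [40,48): 8 bp
  [48,58): 10 bp
  [58,61): 3 bp
  [61,63): 2 bp
  [63,89): 26 bp
  [89,103): 14 bp
  [103,109): 6 bp
  [109,115): 6 bp
  [115,121): 6 bp
  [121,129): 8 bp
  [129,137): 8 bp
  [137,148): 11 bp
  [148,158): 10 bp
  [158,169): 11 bp
  [169,182): 13 bp
  [182,217): 35 bp

[2,3,3,3,4,4,5,6,6,6,6,6,8,8,8,9,10,10,11,11,13,14,26,35]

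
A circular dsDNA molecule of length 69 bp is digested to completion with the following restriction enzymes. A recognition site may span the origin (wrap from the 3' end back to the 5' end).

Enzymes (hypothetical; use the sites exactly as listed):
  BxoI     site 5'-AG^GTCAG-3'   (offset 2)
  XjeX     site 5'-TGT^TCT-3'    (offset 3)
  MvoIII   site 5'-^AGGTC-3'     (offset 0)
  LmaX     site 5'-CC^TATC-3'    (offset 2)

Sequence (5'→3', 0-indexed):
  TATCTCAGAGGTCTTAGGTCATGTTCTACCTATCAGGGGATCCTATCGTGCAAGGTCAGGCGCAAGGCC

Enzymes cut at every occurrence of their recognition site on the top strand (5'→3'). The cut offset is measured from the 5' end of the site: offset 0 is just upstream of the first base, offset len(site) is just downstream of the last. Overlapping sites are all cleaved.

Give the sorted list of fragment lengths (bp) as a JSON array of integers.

Per-enzyme occurrences:
  BxoI AGGTCAG/2: at [52] ⇒ [54]
  XjeX TGTTCT/3: at [21] ⇒ [24]
  MvoIII AGGTC/0: at [8, 15, 52] ⇒ [8, 15, 52]
  LmaX CCTATC/2: at [28, 41, 67] ⇒ [0, 30, 43]

Pooled cuts: [0, 8, 15, 24, 30, 43, 52, 54]

Fragments:
  0→8: 8 bp
  8→15: 7 bp
  15→24: 9 bp
  24→30: 6 bp
  30→43: 13 bp
  43→52: 9 bp
  52→54: 2 bp
  54→0 (wrap): 69-54+0 = 15 bp

[2,6,7,8,9,9,13,15]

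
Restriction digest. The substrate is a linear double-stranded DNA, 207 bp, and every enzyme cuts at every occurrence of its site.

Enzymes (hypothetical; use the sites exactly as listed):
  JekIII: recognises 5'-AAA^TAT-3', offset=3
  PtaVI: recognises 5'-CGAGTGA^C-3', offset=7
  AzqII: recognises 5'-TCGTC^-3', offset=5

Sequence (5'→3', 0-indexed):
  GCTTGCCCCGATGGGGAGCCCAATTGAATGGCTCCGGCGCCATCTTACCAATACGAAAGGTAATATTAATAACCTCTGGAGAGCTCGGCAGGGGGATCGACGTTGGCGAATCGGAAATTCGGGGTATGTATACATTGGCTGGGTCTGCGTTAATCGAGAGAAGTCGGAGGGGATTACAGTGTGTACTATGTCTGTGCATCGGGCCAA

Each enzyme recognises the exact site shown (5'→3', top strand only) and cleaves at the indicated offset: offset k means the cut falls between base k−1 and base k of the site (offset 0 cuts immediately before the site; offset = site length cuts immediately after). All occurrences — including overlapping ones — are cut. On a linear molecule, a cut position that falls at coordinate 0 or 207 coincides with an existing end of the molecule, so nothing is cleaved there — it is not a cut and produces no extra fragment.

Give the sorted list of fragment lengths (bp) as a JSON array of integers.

Per-enzyme occurrences:
  JekIII (AAATAT, off=3): no sites
  PtaVI (CGAGTGAC, off=7): no sites
  AzqII (TCGTC, off=5): no sites

Pooled cuts: ∅

Fragment lengths:
  no cuts → one linear fragment of 207 bp

[207]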